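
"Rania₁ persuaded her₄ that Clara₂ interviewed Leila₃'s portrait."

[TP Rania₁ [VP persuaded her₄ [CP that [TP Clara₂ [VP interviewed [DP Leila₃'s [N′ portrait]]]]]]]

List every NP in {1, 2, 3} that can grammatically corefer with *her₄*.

none

*her* is a pronoun, so Principle B applies: it must be free in its binding domain.
Binding domain of *her₄*: the matrix TP, whose subject is Rania₁.
*Rania₁* c-commands the pronoun within its binding domain → coindexation would violate Principle B.
*Clara₂*: the pronoun c-commands this R-expression → coindexation would violate Principle C on *Clara₂*.
*Leila₃*: the pronoun c-commands this R-expression → coindexation would violate Principle C on *Leila₃*.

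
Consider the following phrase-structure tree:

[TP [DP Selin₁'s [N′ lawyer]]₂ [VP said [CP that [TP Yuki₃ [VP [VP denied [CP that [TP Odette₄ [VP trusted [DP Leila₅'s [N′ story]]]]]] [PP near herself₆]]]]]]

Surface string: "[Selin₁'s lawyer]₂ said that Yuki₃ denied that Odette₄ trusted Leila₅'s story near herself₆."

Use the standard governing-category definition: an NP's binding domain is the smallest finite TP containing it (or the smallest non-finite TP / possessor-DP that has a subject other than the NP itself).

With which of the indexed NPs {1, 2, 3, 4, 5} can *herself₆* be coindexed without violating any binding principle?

*herself* is an anaphor, so Principle A applies: it must be bound in its binding domain.
Binding domain of *herself₆*: the embedded TP, whose subject is Yuki₃.
*Selin₁* does not c-command the anaphor → cannot bind it.
*[Selin₁'s lawyer]₂* c-commands the anaphor but is outside its binding domain → cannot satisfy Principle A.
*Yuki₃* c-commands the anaphor within its binding domain → licit binder.
*Odette₄* does not c-command the anaphor → cannot bind it.
*Leila₅* does not c-command the anaphor → cannot bind it.

{3}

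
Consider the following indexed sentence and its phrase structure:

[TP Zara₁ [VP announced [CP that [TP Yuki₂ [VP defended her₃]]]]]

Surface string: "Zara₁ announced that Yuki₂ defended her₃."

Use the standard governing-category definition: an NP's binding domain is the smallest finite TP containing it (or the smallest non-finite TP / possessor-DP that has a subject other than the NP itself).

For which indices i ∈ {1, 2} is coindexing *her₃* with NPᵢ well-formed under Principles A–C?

{1}

*her* is a pronoun, so Principle B applies: it must be free in its binding domain.
Binding domain of *her₃*: the embedded TP, whose subject is Yuki₂.
*Zara₁* c-commands the pronoun but from outside its binding domain, and is not c-commanded by it → coindexation permitted.
*Yuki₂* c-commands the pronoun within its binding domain → coindexation would violate Principle B.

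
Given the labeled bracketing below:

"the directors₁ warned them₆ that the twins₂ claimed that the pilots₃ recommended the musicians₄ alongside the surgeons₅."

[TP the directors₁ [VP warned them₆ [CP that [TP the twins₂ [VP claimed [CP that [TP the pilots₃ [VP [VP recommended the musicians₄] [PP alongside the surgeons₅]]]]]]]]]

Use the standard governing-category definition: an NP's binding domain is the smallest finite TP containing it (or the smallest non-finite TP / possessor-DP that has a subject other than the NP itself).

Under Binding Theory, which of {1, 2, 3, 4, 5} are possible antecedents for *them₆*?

none

*them* is a pronoun, so Principle B applies: it must be free in its binding domain.
Binding domain of *them₆*: the matrix TP, whose subject is the directors₁.
*the directors₁* c-commands the pronoun within its binding domain → coindexation would violate Principle B.
*the twins₂*: the pronoun c-commands this R-expression → coindexation would violate Principle C on *the twins₂*.
*the pilots₃*: the pronoun c-commands this R-expression → coindexation would violate Principle C on *the pilots₃*.
*the musicians₄*: the pronoun c-commands this R-expression → coindexation would violate Principle C on *the musicians₄*.
*the surgeons₅*: the pronoun c-commands this R-expression → coindexation would violate Principle C on *the surgeons₅*.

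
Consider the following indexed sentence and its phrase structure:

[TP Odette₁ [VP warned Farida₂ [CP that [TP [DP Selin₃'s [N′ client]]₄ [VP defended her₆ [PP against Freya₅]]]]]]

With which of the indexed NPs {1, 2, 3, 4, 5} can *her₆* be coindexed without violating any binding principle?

*her* is a pronoun, so Principle B applies: it must be free in its binding domain.
Binding domain of *her₆*: the embedded TP, whose subject is [Selin₃'s client]₄.
*Odette₁* c-commands the pronoun but from outside its binding domain, and is not c-commanded by it → coindexation permitted.
*Farida₂* c-commands the pronoun but from outside its binding domain, and is not c-commanded by it → coindexation permitted.
*Selin₃* and the pronoun do not c-command one another → neither Principle B nor Principle C is at stake; coindexation permitted.
*[Selin₃'s client]₄* c-commands the pronoun within its binding domain → coindexation would violate Principle B.
*Freya₅*: the pronoun c-commands this R-expression → coindexation would violate Principle C on *Freya₅*.

{1, 2, 3}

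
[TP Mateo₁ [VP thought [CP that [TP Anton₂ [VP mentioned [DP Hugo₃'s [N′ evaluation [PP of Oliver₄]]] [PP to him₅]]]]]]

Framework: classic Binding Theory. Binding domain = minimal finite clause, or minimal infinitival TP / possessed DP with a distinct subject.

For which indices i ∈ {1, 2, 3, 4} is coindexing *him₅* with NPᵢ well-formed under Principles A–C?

*him* is a pronoun, so Principle B applies: it must be free in its binding domain.
Binding domain of *him₅*: the embedded TP, whose subject is Anton₂.
*Mateo₁* c-commands the pronoun but from outside its binding domain, and is not c-commanded by it → coindexation permitted.
*Anton₂* c-commands the pronoun within its binding domain → coindexation would violate Principle B.
*Hugo₃* and the pronoun do not c-command one another → neither Principle B nor Principle C is at stake; coindexation permitted.
*Oliver₄* and the pronoun do not c-command one another → neither Principle B nor Principle C is at stake; coindexation permitted.

{1, 3, 4}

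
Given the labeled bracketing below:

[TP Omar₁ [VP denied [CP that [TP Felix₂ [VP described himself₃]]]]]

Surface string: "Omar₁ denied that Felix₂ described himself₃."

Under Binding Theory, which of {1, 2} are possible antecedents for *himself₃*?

{2}

*himself* is an anaphor, so Principle A applies: it must be bound in its binding domain.
Binding domain of *himself₃*: the embedded TP, whose subject is Felix₂.
*Omar₁* c-commands the anaphor but is outside its binding domain → cannot satisfy Principle A.
*Felix₂* c-commands the anaphor within its binding domain → licit binder.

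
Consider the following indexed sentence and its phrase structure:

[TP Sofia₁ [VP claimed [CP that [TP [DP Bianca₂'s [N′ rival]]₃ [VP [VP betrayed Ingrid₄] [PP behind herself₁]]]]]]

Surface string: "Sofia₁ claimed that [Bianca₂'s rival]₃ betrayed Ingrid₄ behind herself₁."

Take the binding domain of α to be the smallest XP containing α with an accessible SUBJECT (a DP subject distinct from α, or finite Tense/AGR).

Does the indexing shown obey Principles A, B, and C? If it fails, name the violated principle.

The two coindexed NPs are *Sofia₁* and *herself₁*.
*herself₁* is an anaphor. Principle A requires it to be bound within its binding domain — the embedded TP, whose subject is [Bianca₂'s rival]₃.
Within that domain it is c-commanded by *[Bianca₂'s rival]₃*, which does not share its index.
*Sofia₁* does c-command the anaphor, but from outside its binding domain.
The anaphor is unbound in its domain → Principle A violation.

Principle A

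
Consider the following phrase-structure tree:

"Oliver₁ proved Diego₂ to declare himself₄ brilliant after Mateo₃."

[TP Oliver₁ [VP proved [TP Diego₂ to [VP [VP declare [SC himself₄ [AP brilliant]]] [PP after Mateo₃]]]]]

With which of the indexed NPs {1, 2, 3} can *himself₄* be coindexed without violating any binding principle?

{2}

*himself* is an anaphor, so Principle A applies: it must be bound in its binding domain.
Binding domain of *himself₄*: the embedded TP, whose subject is Diego₂.
*Oliver₁* c-commands the anaphor but is outside its binding domain → cannot satisfy Principle A.
*Diego₂* c-commands the anaphor within its binding domain → licit binder.
*Mateo₃* does not c-command the anaphor → cannot bind it.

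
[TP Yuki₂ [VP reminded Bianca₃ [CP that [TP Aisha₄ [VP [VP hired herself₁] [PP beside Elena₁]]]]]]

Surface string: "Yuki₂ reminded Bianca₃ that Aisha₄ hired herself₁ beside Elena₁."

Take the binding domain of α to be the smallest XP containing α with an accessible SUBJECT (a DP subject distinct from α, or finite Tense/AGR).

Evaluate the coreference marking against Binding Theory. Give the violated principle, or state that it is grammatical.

The two coindexed NPs are *Elena₁* and *herself₁*.
*herself₁* is an anaphor. Principle A requires it to be bound within its binding domain — the embedded TP, whose subject is Aisha₄.
Within that domain it is c-commanded by *Aisha₄*, which does not share its index.
*Elena₁* does not c-command the anaphor at all.
The anaphor is unbound in its domain → Principle A violation.

Principle A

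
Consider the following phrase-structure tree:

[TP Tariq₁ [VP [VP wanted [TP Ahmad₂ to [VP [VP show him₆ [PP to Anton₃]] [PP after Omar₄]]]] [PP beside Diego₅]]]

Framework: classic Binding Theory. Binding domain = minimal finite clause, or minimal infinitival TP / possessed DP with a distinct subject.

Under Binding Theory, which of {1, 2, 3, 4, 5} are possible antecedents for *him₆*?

{1, 4, 5}

*him* is a pronoun, so Principle B applies: it must be free in its binding domain.
Binding domain of *him₆*: the embedded TP, whose subject is Ahmad₂.
*Tariq₁* c-commands the pronoun but from outside its binding domain, and is not c-commanded by it → coindexation permitted.
*Ahmad₂* c-commands the pronoun within its binding domain → coindexation would violate Principle B.
*Anton₃*: the pronoun c-commands this R-expression → coindexation would violate Principle C on *Anton₃*.
*Omar₄* and the pronoun do not c-command one another → neither Principle B nor Principle C is at stake; coindexation permitted.
*Diego₅* and the pronoun do not c-command one another → neither Principle B nor Principle C is at stake; coindexation permitted.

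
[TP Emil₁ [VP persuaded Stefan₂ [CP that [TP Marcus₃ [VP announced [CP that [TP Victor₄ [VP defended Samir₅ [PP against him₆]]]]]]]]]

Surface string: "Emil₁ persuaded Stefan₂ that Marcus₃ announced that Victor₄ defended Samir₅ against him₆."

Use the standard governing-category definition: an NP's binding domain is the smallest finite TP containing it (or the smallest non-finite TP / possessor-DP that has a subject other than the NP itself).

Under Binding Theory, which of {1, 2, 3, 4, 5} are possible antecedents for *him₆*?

*him* is a pronoun, so Principle B applies: it must be free in its binding domain.
Binding domain of *him₆*: the embedded TP, whose subject is Victor₄.
*Emil₁* c-commands the pronoun but from outside its binding domain, and is not c-commanded by it → coindexation permitted.
*Stefan₂* c-commands the pronoun but from outside its binding domain, and is not c-commanded by it → coindexation permitted.
*Marcus₃* c-commands the pronoun but from outside its binding domain, and is not c-commanded by it → coindexation permitted.
*Victor₄* c-commands the pronoun within its binding domain → coindexation would violate Principle B.
*Samir₅* c-commands the pronoun within its binding domain → coindexation would violate Principle B.

{1, 2, 3}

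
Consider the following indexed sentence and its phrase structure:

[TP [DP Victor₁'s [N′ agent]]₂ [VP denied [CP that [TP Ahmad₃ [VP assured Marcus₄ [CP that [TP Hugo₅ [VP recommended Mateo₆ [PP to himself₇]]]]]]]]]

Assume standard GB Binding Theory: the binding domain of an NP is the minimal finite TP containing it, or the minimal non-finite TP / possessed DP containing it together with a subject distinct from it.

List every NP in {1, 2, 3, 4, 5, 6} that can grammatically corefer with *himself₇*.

{5, 6}

*himself* is an anaphor, so Principle A applies: it must be bound in its binding domain.
Binding domain of *himself₇*: the embedded TP, whose subject is Hugo₅.
*Victor₁* does not c-command the anaphor → cannot bind it.
*[Victor₁'s agent]₂* c-commands the anaphor but is outside its binding domain → cannot satisfy Principle A.
*Ahmad₃* c-commands the anaphor but is outside its binding domain → cannot satisfy Principle A.
*Marcus₄* c-commands the anaphor but is outside its binding domain → cannot satisfy Principle A.
*Hugo₅* c-commands the anaphor within its binding domain → licit binder.
*Mateo₆* c-commands the anaphor within its binding domain → licit binder.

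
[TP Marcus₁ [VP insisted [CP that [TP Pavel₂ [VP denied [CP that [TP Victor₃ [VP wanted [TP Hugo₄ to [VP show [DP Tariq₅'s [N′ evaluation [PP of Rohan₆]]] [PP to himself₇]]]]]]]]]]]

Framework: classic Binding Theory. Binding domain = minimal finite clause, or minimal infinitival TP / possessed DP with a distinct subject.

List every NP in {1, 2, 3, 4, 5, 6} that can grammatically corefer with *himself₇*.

*himself* is an anaphor, so Principle A applies: it must be bound in its binding domain.
Binding domain of *himself₇*: the embedded TP, whose subject is Hugo₄.
*Marcus₁* c-commands the anaphor but is outside its binding domain → cannot satisfy Principle A.
*Pavel₂* c-commands the anaphor but is outside its binding domain → cannot satisfy Principle A.
*Victor₃* c-commands the anaphor but is outside its binding domain → cannot satisfy Principle A.
*Hugo₄* c-commands the anaphor within its binding domain → licit binder.
*Tariq₅* does not c-command the anaphor → cannot bind it.
*Rohan₆* does not c-command the anaphor → cannot bind it.

{4}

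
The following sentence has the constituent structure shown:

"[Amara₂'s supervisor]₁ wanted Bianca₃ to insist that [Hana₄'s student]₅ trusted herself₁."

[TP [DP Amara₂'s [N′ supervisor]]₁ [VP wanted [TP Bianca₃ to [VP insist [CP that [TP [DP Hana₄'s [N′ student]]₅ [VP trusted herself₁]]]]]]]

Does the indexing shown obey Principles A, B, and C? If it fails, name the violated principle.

Principle A

The two coindexed NPs are *[Amara₂'s supervisor]₁* and *herself₁*.
*herself₁* is an anaphor. Principle A requires it to be bound within its binding domain — the embedded TP, whose subject is [Hana₄'s student]₅.
Within that domain it is c-commanded by *[Hana₄'s student]₅*, which does not share its index.
*[Amara₂'s supervisor]₁* does c-command the anaphor, but from outside its binding domain.
The anaphor is unbound in its domain → Principle A violation.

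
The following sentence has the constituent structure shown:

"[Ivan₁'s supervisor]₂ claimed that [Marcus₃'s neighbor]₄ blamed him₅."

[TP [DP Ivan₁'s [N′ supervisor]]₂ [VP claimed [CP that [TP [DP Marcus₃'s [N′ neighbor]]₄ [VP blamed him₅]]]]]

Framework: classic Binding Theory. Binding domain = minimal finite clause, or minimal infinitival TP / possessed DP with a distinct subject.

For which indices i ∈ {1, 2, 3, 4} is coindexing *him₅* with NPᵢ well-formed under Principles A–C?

*him* is a pronoun, so Principle B applies: it must be free in its binding domain.
Binding domain of *him₅*: the embedded TP, whose subject is [Marcus₃'s neighbor]₄.
*Ivan₁* and the pronoun do not c-command one another → neither Principle B nor Principle C is at stake; coindexation permitted.
*[Ivan₁'s supervisor]₂* c-commands the pronoun but from outside its binding domain, and is not c-commanded by it → coindexation permitted.
*Marcus₃* and the pronoun do not c-command one another → neither Principle B nor Principle C is at stake; coindexation permitted.
*[Marcus₃'s neighbor]₄* c-commands the pronoun within its binding domain → coindexation would violate Principle B.

{1, 2, 3}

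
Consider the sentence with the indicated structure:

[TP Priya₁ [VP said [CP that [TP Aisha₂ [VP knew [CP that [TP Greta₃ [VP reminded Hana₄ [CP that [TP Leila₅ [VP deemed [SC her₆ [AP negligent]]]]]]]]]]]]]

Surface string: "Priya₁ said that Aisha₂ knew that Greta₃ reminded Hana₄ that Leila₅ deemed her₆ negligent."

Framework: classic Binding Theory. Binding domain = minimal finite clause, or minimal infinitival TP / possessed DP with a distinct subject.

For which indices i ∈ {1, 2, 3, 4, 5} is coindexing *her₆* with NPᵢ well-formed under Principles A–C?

*her* is a pronoun, so Principle B applies: it must be free in its binding domain.
Binding domain of *her₆*: the embedded TP, whose subject is Leila₅.
*Priya₁* c-commands the pronoun but from outside its binding domain, and is not c-commanded by it → coindexation permitted.
*Aisha₂* c-commands the pronoun but from outside its binding domain, and is not c-commanded by it → coindexation permitted.
*Greta₃* c-commands the pronoun but from outside its binding domain, and is not c-commanded by it → coindexation permitted.
*Hana₄* c-commands the pronoun but from outside its binding domain, and is not c-commanded by it → coindexation permitted.
*Leila₅* c-commands the pronoun within its binding domain → coindexation would violate Principle B.

{1, 2, 3, 4}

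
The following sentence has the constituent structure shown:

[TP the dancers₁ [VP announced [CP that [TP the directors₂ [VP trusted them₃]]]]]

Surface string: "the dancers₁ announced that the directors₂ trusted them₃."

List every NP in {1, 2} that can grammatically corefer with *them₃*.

*them* is a pronoun, so Principle B applies: it must be free in its binding domain.
Binding domain of *them₃*: the embedded TP, whose subject is the directors₂.
*the dancers₁* c-commands the pronoun but from outside its binding domain, and is not c-commanded by it → coindexation permitted.
*the directors₂* c-commands the pronoun within its binding domain → coindexation would violate Principle B.

{1}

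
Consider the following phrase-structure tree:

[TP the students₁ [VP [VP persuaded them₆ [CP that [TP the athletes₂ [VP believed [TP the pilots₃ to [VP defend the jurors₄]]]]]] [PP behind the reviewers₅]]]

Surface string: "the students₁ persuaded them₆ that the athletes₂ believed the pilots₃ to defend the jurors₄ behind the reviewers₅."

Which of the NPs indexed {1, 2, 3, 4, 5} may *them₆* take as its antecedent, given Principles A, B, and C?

*them* is a pronoun, so Principle B applies: it must be free in its binding domain.
Binding domain of *them₆*: the matrix TP, whose subject is the students₁.
*the students₁* c-commands the pronoun within its binding domain → coindexation would violate Principle B.
*the athletes₂*: the pronoun c-commands this R-expression → coindexation would violate Principle C on *the athletes₂*.
*the pilots₃*: the pronoun c-commands this R-expression → coindexation would violate Principle C on *the pilots₃*.
*the jurors₄*: the pronoun c-commands this R-expression → coindexation would violate Principle C on *the jurors₄*.
*the reviewers₅* and the pronoun do not c-command one another → neither Principle B nor Principle C is at stake; coindexation permitted.

{5}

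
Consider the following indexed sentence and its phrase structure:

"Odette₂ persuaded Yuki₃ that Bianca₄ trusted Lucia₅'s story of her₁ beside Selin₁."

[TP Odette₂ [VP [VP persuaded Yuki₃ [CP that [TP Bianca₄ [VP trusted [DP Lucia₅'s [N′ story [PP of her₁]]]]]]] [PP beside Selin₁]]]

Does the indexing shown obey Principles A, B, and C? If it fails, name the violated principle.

grammatical

The two coindexed NPs are *Selin₁* and *her₁*.
*her₁* is a pronoun; its binding domain is the possessed DP, whose subject is Lucia₅. Within that domain it is c-commanded only by *Lucia₅*, which carries a different index — the pronoun is free locally, so Principle B holds.
*Selin₁* is an R-expression; *her₁* does not c-command it, and no other NP shares its index, so Principle C is satisfied.
All principles are respected.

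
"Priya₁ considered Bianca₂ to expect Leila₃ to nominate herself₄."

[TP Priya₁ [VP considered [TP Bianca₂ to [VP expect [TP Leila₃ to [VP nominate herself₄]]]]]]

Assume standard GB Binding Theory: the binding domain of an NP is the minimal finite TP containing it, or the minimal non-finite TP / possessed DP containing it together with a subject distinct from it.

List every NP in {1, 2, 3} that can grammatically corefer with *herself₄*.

*herself* is an anaphor, so Principle A applies: it must be bound in its binding domain.
Binding domain of *herself₄*: the embedded TP, whose subject is Leila₃.
*Priya₁* c-commands the anaphor but is outside its binding domain → cannot satisfy Principle A.
*Bianca₂* c-commands the anaphor but is outside its binding domain → cannot satisfy Principle A.
*Leila₃* c-commands the anaphor within its binding domain → licit binder.

{3}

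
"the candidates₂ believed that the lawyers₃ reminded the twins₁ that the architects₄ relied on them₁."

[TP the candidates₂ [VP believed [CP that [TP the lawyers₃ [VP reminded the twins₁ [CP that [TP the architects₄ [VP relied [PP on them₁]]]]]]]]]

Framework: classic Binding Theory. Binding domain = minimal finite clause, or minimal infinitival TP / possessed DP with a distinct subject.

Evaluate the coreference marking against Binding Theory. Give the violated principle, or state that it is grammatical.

The two coindexed NPs are *the twins₁* and *them₁*.
*them₁* is a pronoun; its binding domain is the embedded TP, whose subject is the architects₄. Within that domain it is c-commanded only by *the architects₄*, which carries a different index — the pronoun is free locally, so Principle B holds.
*the twins₁* is an R-expression; *them₁* does not c-command it, and no other NP shares its index, so Principle C is satisfied.
All principles are respected.

grammatical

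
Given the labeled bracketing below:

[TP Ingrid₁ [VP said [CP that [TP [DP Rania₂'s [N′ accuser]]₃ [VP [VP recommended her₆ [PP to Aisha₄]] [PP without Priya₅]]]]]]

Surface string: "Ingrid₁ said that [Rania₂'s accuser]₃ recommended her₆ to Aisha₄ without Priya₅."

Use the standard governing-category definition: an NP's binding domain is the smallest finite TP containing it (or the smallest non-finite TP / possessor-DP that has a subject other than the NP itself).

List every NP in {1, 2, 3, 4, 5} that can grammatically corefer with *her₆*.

{1, 2, 5}

*her* is a pronoun, so Principle B applies: it must be free in its binding domain.
Binding domain of *her₆*: the embedded TP, whose subject is [Rania₂'s accuser]₃.
*Ingrid₁* c-commands the pronoun but from outside its binding domain, and is not c-commanded by it → coindexation permitted.
*Rania₂* and the pronoun do not c-command one another → neither Principle B nor Principle C is at stake; coindexation permitted.
*[Rania₂'s accuser]₃* c-commands the pronoun within its binding domain → coindexation would violate Principle B.
*Aisha₄*: the pronoun c-commands this R-expression → coindexation would violate Principle C on *Aisha₄*.
*Priya₅* and the pronoun do not c-command one another → neither Principle B nor Principle C is at stake; coindexation permitted.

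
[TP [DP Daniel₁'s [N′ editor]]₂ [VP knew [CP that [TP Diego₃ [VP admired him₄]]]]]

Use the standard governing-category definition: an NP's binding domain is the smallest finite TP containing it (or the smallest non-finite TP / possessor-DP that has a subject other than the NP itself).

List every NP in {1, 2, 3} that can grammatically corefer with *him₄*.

{1, 2}

*him* is a pronoun, so Principle B applies: it must be free in its binding domain.
Binding domain of *him₄*: the embedded TP, whose subject is Diego₃.
*Daniel₁* and the pronoun do not c-command one another → neither Principle B nor Principle C is at stake; coindexation permitted.
*[Daniel₁'s editor]₂* c-commands the pronoun but from outside its binding domain, and is not c-commanded by it → coindexation permitted.
*Diego₃* c-commands the pronoun within its binding domain → coindexation would violate Principle B.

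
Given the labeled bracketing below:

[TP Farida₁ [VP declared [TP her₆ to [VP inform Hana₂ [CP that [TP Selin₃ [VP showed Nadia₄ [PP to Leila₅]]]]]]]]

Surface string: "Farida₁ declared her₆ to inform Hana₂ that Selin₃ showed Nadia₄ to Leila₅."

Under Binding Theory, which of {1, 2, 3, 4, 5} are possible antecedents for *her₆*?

none

*her* is a pronoun, so Principle B applies: it must be free in its binding domain.
Binding domain of *her₆*: the matrix TP, whose subject is Farida₁.
*Farida₁* c-commands the pronoun within its binding domain → coindexation would violate Principle B.
*Hana₂*: the pronoun c-commands this R-expression → coindexation would violate Principle C on *Hana₂*.
*Selin₃*: the pronoun c-commands this R-expression → coindexation would violate Principle C on *Selin₃*.
*Nadia₄*: the pronoun c-commands this R-expression → coindexation would violate Principle C on *Nadia₄*.
*Leila₅*: the pronoun c-commands this R-expression → coindexation would violate Principle C on *Leila₅*.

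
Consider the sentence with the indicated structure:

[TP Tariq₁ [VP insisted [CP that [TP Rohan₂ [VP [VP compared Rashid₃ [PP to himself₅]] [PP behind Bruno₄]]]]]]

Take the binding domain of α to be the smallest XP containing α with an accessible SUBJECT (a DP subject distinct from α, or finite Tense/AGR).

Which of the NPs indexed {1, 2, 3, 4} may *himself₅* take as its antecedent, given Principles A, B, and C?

{2, 3}

*himself* is an anaphor, so Principle A applies: it must be bound in its binding domain.
Binding domain of *himself₅*: the embedded TP, whose subject is Rohan₂.
*Tariq₁* c-commands the anaphor but is outside its binding domain → cannot satisfy Principle A.
*Rohan₂* c-commands the anaphor within its binding domain → licit binder.
*Rashid₃* c-commands the anaphor within its binding domain → licit binder.
*Bruno₄* does not c-command the anaphor → cannot bind it.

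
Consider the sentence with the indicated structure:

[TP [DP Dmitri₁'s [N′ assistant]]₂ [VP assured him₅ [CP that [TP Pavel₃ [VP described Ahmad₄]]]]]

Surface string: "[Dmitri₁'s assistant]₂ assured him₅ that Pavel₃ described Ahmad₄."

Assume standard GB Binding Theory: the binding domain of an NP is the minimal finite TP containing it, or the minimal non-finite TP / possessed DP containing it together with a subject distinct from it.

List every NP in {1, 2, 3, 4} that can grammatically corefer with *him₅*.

*him* is a pronoun, so Principle B applies: it must be free in its binding domain.
Binding domain of *him₅*: the matrix TP, whose subject is [Dmitri₁'s assistant]₂.
*Dmitri₁* and the pronoun do not c-command one another → neither Principle B nor Principle C is at stake; coindexation permitted.
*[Dmitri₁'s assistant]₂* c-commands the pronoun within its binding domain → coindexation would violate Principle B.
*Pavel₃*: the pronoun c-commands this R-expression → coindexation would violate Principle C on *Pavel₃*.
*Ahmad₄*: the pronoun c-commands this R-expression → coindexation would violate Principle C on *Ahmad₄*.

{1}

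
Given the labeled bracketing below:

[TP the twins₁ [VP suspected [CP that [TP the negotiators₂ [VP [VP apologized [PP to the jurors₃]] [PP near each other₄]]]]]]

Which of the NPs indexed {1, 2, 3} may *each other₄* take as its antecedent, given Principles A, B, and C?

*each other* is an anaphor, so Principle A applies: it must be bound in its binding domain.
Binding domain of *each other₄*: the embedded TP, whose subject is the negotiators₂.
*the twins₁* c-commands the anaphor but is outside its binding domain → cannot satisfy Principle A.
*the negotiators₂* c-commands the anaphor within its binding domain → licit binder.
*the jurors₃* does not c-command the anaphor → cannot bind it.

{2}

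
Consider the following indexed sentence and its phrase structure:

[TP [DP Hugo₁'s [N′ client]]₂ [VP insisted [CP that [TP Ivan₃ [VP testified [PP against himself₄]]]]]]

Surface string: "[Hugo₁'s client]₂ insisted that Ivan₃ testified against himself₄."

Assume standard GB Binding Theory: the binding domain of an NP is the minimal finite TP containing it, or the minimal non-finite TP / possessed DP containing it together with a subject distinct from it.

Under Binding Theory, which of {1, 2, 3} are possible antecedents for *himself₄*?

{3}

*himself* is an anaphor, so Principle A applies: it must be bound in its binding domain.
Binding domain of *himself₄*: the embedded TP, whose subject is Ivan₃.
*Hugo₁* does not c-command the anaphor → cannot bind it.
*[Hugo₁'s client]₂* c-commands the anaphor but is outside its binding domain → cannot satisfy Principle A.
*Ivan₃* c-commands the anaphor within its binding domain → licit binder.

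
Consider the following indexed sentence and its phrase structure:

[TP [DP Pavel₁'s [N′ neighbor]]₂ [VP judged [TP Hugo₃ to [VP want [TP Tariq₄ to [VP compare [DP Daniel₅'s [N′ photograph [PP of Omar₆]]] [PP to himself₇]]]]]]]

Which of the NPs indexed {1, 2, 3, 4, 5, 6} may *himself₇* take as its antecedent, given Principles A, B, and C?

{4}

*himself* is an anaphor, so Principle A applies: it must be bound in its binding domain.
Binding domain of *himself₇*: the embedded TP, whose subject is Tariq₄.
*Pavel₁* does not c-command the anaphor → cannot bind it.
*[Pavel₁'s neighbor]₂* c-commands the anaphor but is outside its binding domain → cannot satisfy Principle A.
*Hugo₃* c-commands the anaphor but is outside its binding domain → cannot satisfy Principle A.
*Tariq₄* c-commands the anaphor within its binding domain → licit binder.
*Daniel₅* does not c-command the anaphor → cannot bind it.
*Omar₆* does not c-command the anaphor → cannot bind it.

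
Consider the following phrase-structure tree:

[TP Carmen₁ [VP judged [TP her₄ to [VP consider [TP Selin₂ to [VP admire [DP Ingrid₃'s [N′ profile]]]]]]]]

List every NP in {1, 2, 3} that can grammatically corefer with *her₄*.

*her* is a pronoun, so Principle B applies: it must be free in its binding domain.
Binding domain of *her₄*: the matrix TP, whose subject is Carmen₁.
*Carmen₁* c-commands the pronoun within its binding domain → coindexation would violate Principle B.
*Selin₂*: the pronoun c-commands this R-expression → coindexation would violate Principle C on *Selin₂*.
*Ingrid₃*: the pronoun c-commands this R-expression → coindexation would violate Principle C on *Ingrid₃*.

none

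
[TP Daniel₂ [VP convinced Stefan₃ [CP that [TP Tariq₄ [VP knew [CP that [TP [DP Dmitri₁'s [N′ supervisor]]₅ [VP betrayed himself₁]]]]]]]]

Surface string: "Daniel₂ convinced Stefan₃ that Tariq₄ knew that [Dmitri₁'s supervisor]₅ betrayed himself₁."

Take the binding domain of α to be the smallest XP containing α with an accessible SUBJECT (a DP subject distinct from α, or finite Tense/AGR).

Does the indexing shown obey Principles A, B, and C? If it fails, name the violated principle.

Principle A

The two coindexed NPs are *Dmitri₁* and *himself₁*.
*himself₁* is an anaphor. Principle A requires it to be bound within its binding domain — the embedded TP, whose subject is [Dmitri₁'s supervisor]₅.
Within that domain it is c-commanded by *[Dmitri₁'s supervisor]₅*, which does not share its index.
*Dmitri₁* does not c-command the anaphor at all.
The anaphor is unbound in its domain → Principle A violation.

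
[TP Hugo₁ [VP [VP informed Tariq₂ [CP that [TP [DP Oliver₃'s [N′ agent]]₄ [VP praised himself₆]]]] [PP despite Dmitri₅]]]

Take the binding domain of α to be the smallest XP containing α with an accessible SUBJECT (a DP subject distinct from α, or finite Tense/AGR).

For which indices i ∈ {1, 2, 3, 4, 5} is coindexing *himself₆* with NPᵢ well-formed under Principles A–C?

*himself* is an anaphor, so Principle A applies: it must be bound in its binding domain.
Binding domain of *himself₆*: the embedded TP, whose subject is [Oliver₃'s agent]₄.
*Hugo₁* c-commands the anaphor but is outside its binding domain → cannot satisfy Principle A.
*Tariq₂* c-commands the anaphor but is outside its binding domain → cannot satisfy Principle A.
*Oliver₃* does not c-command the anaphor → cannot bind it.
*[Oliver₃'s agent]₄* c-commands the anaphor within its binding domain → licit binder.
*Dmitri₅* does not c-command the anaphor → cannot bind it.

{4}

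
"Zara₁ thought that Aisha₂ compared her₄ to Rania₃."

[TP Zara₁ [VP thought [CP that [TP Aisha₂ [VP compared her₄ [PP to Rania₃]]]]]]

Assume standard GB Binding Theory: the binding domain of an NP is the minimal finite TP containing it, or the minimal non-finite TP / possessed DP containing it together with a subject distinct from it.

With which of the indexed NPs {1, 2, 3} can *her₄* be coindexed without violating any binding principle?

*her* is a pronoun, so Principle B applies: it must be free in its binding domain.
Binding domain of *her₄*: the embedded TP, whose subject is Aisha₂.
*Zara₁* c-commands the pronoun but from outside its binding domain, and is not c-commanded by it → coindexation permitted.
*Aisha₂* c-commands the pronoun within its binding domain → coindexation would violate Principle B.
*Rania₃*: the pronoun c-commands this R-expression → coindexation would violate Principle C on *Rania₃*.

{1}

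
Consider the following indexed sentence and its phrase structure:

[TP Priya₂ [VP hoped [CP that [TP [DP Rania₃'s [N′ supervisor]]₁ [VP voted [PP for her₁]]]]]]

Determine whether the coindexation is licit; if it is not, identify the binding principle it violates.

The two coindexed NPs are *[Rania₃'s supervisor]₁* and *her₁*.
*her₁* is a pronoun. Its binding domain is the embedded TP, whose subject is [Rania₃'s supervisor]₁.
*[Rania₃'s supervisor]₁* c-commands it within that domain and carries the same index.
The pronoun is locally bound → Principle B violation.

Principle B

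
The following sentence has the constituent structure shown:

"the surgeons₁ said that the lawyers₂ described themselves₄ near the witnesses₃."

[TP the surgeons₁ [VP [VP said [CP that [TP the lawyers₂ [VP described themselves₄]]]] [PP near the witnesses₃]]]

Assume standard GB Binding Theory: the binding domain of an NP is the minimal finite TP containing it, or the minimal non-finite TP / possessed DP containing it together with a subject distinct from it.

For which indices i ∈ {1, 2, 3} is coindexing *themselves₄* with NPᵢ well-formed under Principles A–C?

*themselves* is an anaphor, so Principle A applies: it must be bound in its binding domain.
Binding domain of *themselves₄*: the embedded TP, whose subject is the lawyers₂.
*the surgeons₁* c-commands the anaphor but is outside its binding domain → cannot satisfy Principle A.
*the lawyers₂* c-commands the anaphor within its binding domain → licit binder.
*the witnesses₃* does not c-command the anaphor → cannot bind it.

{2}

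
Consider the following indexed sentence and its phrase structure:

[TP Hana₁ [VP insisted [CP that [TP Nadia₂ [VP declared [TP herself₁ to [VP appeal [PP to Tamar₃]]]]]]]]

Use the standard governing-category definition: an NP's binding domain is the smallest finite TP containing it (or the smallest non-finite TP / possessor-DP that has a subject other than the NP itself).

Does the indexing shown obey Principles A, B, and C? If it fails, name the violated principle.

The two coindexed NPs are *Hana₁* and *herself₁*.
*herself₁* is an anaphor. Principle A requires it to be bound within its binding domain — the embedded TP, whose subject is Nadia₂.
Within that domain it is c-commanded by *Nadia₂*, which does not share its index.
*Hana₁* does c-command the anaphor, but from outside its binding domain.
The anaphor is unbound in its domain → Principle A violation.

Principle A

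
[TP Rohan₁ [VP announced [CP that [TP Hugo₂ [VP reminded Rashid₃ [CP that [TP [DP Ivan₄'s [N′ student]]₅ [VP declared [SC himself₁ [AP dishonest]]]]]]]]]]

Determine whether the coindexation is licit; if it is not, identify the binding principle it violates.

Principle A

The two coindexed NPs are *Rohan₁* and *himself₁*.
*himself₁* is an anaphor. Principle A requires it to be bound within its binding domain — the embedded TP, whose subject is [Ivan₄'s student]₅.
Within that domain it is c-commanded by *[Ivan₄'s student]₅*, which does not share its index.
*Rohan₁* does c-command the anaphor, but from outside its binding domain.
The anaphor is unbound in its domain → Principle A violation.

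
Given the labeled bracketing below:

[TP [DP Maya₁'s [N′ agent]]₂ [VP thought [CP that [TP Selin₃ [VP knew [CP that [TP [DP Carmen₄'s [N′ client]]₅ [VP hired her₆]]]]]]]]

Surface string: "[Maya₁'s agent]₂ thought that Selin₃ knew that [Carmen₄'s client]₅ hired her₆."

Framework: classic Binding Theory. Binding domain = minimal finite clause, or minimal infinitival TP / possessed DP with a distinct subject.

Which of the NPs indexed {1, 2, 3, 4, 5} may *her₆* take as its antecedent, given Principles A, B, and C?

{1, 2, 3, 4}

*her* is a pronoun, so Principle B applies: it must be free in its binding domain.
Binding domain of *her₆*: the embedded TP, whose subject is [Carmen₄'s client]₅.
*Maya₁* and the pronoun do not c-command one another → neither Principle B nor Principle C is at stake; coindexation permitted.
*[Maya₁'s agent]₂* c-commands the pronoun but from outside its binding domain, and is not c-commanded by it → coindexation permitted.
*Selin₃* c-commands the pronoun but from outside its binding domain, and is not c-commanded by it → coindexation permitted.
*Carmen₄* and the pronoun do not c-command one another → neither Principle B nor Principle C is at stake; coindexation permitted.
*[Carmen₄'s client]₅* c-commands the pronoun within its binding domain → coindexation would violate Principle B.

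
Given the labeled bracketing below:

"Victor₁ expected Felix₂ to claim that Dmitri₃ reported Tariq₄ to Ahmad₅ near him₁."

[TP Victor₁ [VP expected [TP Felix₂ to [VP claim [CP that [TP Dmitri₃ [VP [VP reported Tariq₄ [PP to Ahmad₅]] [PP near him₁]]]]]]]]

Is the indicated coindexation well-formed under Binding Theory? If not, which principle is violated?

The two coindexed NPs are *Victor₁* and *him₁*.
*him₁* is a pronoun; its binding domain is the embedded TP, whose subject is Dmitri₃. Within that domain it is c-commanded only by *Dmitri₃*, which carries a different index — the pronoun is free locally, so Principle B holds.
*Victor₁* is an R-expression; *him₁* does not c-command it, and no other NP shares its index, so Principle C is satisfied.
All principles are respected.

grammatical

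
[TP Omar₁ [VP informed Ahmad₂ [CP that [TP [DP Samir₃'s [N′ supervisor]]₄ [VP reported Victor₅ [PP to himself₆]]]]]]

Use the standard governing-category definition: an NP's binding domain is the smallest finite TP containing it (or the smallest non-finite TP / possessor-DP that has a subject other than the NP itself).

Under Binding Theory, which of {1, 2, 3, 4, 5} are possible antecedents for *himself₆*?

{4, 5}

*himself* is an anaphor, so Principle A applies: it must be bound in its binding domain.
Binding domain of *himself₆*: the embedded TP, whose subject is [Samir₃'s supervisor]₄.
*Omar₁* c-commands the anaphor but is outside its binding domain → cannot satisfy Principle A.
*Ahmad₂* c-commands the anaphor but is outside its binding domain → cannot satisfy Principle A.
*Samir₃* does not c-command the anaphor → cannot bind it.
*[Samir₃'s supervisor]₄* c-commands the anaphor within its binding domain → licit binder.
*Victor₅* c-commands the anaphor within its binding domain → licit binder.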